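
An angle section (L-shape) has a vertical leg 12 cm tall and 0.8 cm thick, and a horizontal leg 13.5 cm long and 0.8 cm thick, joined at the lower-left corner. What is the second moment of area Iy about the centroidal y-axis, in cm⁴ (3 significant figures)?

Iy ≈ 362 cm⁴

Decompose the section into non-overlapping parts with the origin at the bottom-left of its bounding rectangle.
Vertical leg: 0.8 × 12, A = 9.6 cm², x = 0.4 cm, Ī = 0.512 cm⁴.
Horizontal leg (remainder): 12.7 × 0.8, A = 10.16 cm², x = 7.15 cm, Ī = 136.56 cm⁴.
Centroid: x̄ = ΣA·x / ΣA = 3.8706 cm.
Transfer each piece to the centroidal y-axis using Ī + A·d² with d = x − 3.8706:
  vertical leg: d = -3.4706 cm → contributes +116.15 cm⁴
  horizontal leg (remainder): d = 3.2794 cm → contributes +245.82 cm⁴
Total I = 361.97 cm⁴.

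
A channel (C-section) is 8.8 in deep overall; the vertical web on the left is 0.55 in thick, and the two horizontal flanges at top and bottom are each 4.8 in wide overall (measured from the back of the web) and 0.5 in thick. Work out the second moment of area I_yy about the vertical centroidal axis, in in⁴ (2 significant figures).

I_yy ≈ 20 in⁴

Decompose the section into non-overlapping parts with the origin at the bottom-left of its bounding rectangle.
Web: 0.55 × 8.8, A = 4.84 in², x = 0.275 in, Ī = 0.122 in⁴.
Top flange (beyond web): 4.25 × 0.5, A = 2.125 in², x = 2.675 in, Ī = 3.199 in⁴.
Bottom flange (beyond web): 4.25 × 0.5, A = 2.125 in², x = 2.675 in, Ī = 3.199 in⁴.
Centroid: x̄ = ΣA·x / ΣA = 1.397 in.
Transfer each piece to the vertical centroidal axis using Ī + A·d² with d = x − 1.397:
  web: d = -1.122 in → contributes +6.216 in⁴
  top flange (beyond web): d = 1.278 in → contributes +6.669 in⁴
  bottom flange (beyond web): d = 1.278 in → contributes +6.669 in⁴
Total I = 19.55 in⁴.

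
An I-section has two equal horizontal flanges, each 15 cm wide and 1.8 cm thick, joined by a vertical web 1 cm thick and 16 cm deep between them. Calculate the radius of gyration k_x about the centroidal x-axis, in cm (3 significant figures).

Decompose the section into non-overlapping parts with the origin at the bottom-left of its bounding rectangle.
Bottom flange: 15 × 1.8, A = 27 cm², y = 0.9 cm, Ī = 7.29 cm⁴.
Web: 1 × 16, A = 16 cm², y = 9.8 cm, Ī = 341.33 cm⁴.
Top flange: 15 × 1.8, A = 27 cm², y = 18.7 cm, Ī = 7.29 cm⁴.
By symmetry the centroid is at mid-height, ȳ = 9.8 cm.
Transfer each piece to the centroidal x-axis using Ī + A·d² with d = y − 9.8:
  bottom flange: d = -8.9 cm → contributes +2 146 cm⁴
  web: d = 0 cm → contributes +341.33 cm⁴
  top flange: d = 8.9 cm → contributes +2 146 cm⁴
Total I = 4633.3 cm⁴.
Radius of gyration: k = √(I/A) = √(4633.3 / 70) = 8.1357 cm.

k_x ≈ 8.14 cm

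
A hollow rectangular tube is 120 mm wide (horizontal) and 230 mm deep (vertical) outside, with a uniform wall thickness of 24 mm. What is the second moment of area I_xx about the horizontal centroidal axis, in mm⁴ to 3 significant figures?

I_xx ≈ 8.55 × 10⁷ mm⁴

Split into non-overlapping primitives; take the origin at the lower-left of the bounding box.
Outer rectangle: 120 × 230, A = 27 600 mm², y = 115 mm, Ī = 121 670 000 mm⁴.
Inner void (subtracted): 72 × 182, A = 13 104 mm², y = 115 mm, Ī = 36 171 408 mm⁴.
By symmetry the centroid is at mid-height, ȳ = 115 mm.
All pieces are centred on the horizontal centroidal axis, so I = ΣĪ (holes subtracted) = 85 498 592 mm⁴.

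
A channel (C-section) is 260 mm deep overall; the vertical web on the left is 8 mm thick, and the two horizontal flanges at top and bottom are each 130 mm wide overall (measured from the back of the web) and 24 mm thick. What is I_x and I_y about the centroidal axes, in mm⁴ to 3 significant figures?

I_x ≈ 9.35 × 10⁷ mm⁴, I_y ≈ 1.38 × 10⁷ mm⁴

Treat the section as a set of non-overlapping primitives; coordinates are from the bounding-box lower-left.
Web: 8 × 260, A = 2 080 mm², y = 130 mm, Ī = 11 717 333 mm⁴.
Top flange (beyond web): 122 × 24, A = 2 928 mm², y = 248 mm, Ī = 140 544 mm⁴.
Bottom flange (beyond web): 122 × 24, A = 2 928 mm², y = 12 mm, Ī = 140 544 mm⁴.
By symmetry the centroid is at mid-height, ȳ = 130 mm.
Transfer each piece to the centroidal x-axis using Ī + A·d² with d = y − 130:
  web: d = 0 mm → contributes +11 717 333 mm⁴
  top flange (beyond web): d = 118 mm → contributes +40 910 016 mm⁴
  bottom flange (beyond web): d = -118 mm → contributes +40 910 016 mm⁴
Total I = 93 537 365 mm⁴.
For the y-axis: x̄ = 51.964 mm.
Repeating about the centroidal y-axis gives I_y = 13 759 179 mm⁴.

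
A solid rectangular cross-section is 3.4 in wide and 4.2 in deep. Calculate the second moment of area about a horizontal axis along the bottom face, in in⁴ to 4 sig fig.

I_base ≈ 83.97 in⁴

The section: 3.4 × 4.2, A = 14.28 in², y = 2.1 in, Ī = 20.9916 in⁴.
Transfer it to the bottom edge using Ī + A·d² with d = y − 0:
  the section: d = 2.1 in → contributes +83.9664 in⁴
Total I = 83.9664 in⁴.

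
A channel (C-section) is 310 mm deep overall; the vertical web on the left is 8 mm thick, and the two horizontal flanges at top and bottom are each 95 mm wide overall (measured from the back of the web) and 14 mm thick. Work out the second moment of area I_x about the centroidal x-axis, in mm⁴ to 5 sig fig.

Decompose the section into non-overlapping parts with the origin at the bottom-left of its bounding rectangle.
Web: 8 × 310, A = 2 480 mm², y = 155 mm, Ī = 19 860 667 mm⁴.
Top flange (beyond web): 87 × 14, A = 1 218 mm², y = 303 mm, Ī = 19 894 mm⁴.
Bottom flange (beyond web): 87 × 14, A = 1 218 mm², y = 7 mm, Ī = 19 894 mm⁴.
By symmetry the centroid is at mid-height, ȳ = 155 mm.
Transfer each piece to the centroidal x-axis using Ī + A·d² with d = y − 155:
  web: d = 0 mm → contributes +19 860 667 mm⁴
  top flange (beyond web): d = 148 mm → contributes +26 698 966 mm⁴
  bottom flange (beyond web): d = -148 mm → contributes +26 698 966 mm⁴
Total I = 73 258 599 mm⁴.

I_x ≈ 7.3259 × 10⁷ mm⁴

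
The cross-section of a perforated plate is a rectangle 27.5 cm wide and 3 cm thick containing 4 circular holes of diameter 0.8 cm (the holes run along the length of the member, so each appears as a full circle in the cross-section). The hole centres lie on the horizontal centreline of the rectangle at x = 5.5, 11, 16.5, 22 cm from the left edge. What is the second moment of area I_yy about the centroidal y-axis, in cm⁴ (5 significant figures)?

Decompose the section into non-overlapping parts with the origin at the bottom-left of its bounding rectangle.
Plate: 27.5 × 3, A = 82.5 cm², x = 13.75 cm, Ī = 5199.219 cm⁴.
Hole 1 (subtracted): ⌀0.8, A = 0.5026548 cm², x = 5.5 cm, Ī = 0.02010619 cm⁴.
Hole 2 (subtracted): ⌀0.8, A = 0.5026548 cm², x = 11 cm, Ī = 0.02010619 cm⁴.
Hole 3 (subtracted): ⌀0.8, A = 0.5026548 cm², x = 16.5 cm, Ī = 0.02010619 cm⁴.
Hole 4 (subtracted): ⌀0.8, A = 0.5026548 cm², x = 22 cm, Ī = 0.02010619 cm⁴.
By symmetry the centroid is at mid-width, x̄ = 13.75 cm.
Transfer each piece to the centroidal y-axis using Ī + A·d² with d = x − 13.75:
  plate: d = 0 cm → contributes +5199.219 cm⁴
  hole 1: d = -8.25 cm → contributes −34.23205 cm⁴
  hole 2: d = -2.75 cm → contributes −3.821433 cm⁴
  hole 3: d = 2.75 cm → contributes −3.821433 cm⁴
  hole 4: d = 8.25 cm → contributes −34.23205 cm⁴
Total I = 5123.112 cm⁴.

I_yy ≈ 5123.1 cm⁴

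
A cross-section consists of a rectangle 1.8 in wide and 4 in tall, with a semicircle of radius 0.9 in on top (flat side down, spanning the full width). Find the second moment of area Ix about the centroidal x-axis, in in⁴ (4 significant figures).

Break the section into simple shapes (no overlaps), measuring from the bottom-left corner of the bounding box.
Rectangular body: 1.8 × 4, A = 7.2 in², y = 2 in, Ī = 9.6 in⁴.
Semicircular cap: semicircle r = 0.9, A = 1.27235 in², y = 4.38197 in, Ī = 0.0720115 in⁴.
Centroid: ȳ = ΣA·y / ΣA = 2.35772 in.
Transfer each piece to the centroidal x-axis using Ī + A·d² with d = y − 2.35772:
  rectangular body: d = -0.357716 in → contributes +10.5213 in⁴
  semicircular cap: d = 2.02426 in → contributes +5.28559 in⁴
Total I = 15.8069 in⁴.

Ix ≈ 15.81 in⁴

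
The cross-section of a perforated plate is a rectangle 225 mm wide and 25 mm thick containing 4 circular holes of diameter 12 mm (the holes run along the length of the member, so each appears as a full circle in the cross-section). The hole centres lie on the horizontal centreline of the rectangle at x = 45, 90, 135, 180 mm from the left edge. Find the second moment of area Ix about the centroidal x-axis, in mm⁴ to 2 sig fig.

Ix ≈ 2.9 × 10⁵ mm⁴

Split into non-overlapping primitives; take the origin at the lower-left of the bounding box.
Plate: 225 × 25, A = 5 625 mm², y = 12.5 mm, Ī = 292 969 mm⁴.
Hole 1 (subtracted): ⌀12, A = 113.1 mm², y = 12.5 mm, Ī = 1 018 mm⁴.
Hole 2 (subtracted): ⌀12, A = 113.1 mm², y = 12.5 mm, Ī = 1 018 mm⁴.
Hole 3 (subtracted): ⌀12, A = 113.1 mm², y = 12.5 mm, Ī = 1 018 mm⁴.
Hole 4 (subtracted): ⌀12, A = 113.1 mm², y = 12.5 mm, Ī = 1 018 mm⁴.
By symmetry the centroid is at mid-height, ȳ = 12.5 mm.
All pieces are centred on the centroidal x-axis, so I = ΣĪ (holes subtracted) = 288 897 mm⁴.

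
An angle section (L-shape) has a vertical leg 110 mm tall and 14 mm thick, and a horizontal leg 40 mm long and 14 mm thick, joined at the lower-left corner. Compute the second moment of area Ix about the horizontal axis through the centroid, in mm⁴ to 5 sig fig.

Ix ≈ 2.2371 × 10⁶ mm⁴

Split into non-overlapping primitives; take the origin at the lower-left of the bounding box.
Vertical leg: 14 × 110, A = 1 540 mm², y = 55 mm, Ī = 1 552 833 mm⁴.
Horizontal leg (remainder): 26 × 14, A = 364 mm², y = 7 mm, Ī = 5945.333 mm⁴.
Centroid: ȳ = ΣA·y / ΣA = 45.82353 mm.
Transfer each piece to the horizontal axis through the centroid using Ī + A·d² with d = y − 45.82353:
  vertical leg: d = 9.176471 mm → contributes +1 682 513 mm⁴
  horizontal leg (remainder): d = -38.82353 mm → contributes +554590.3 mm⁴
Total I = 2 237 103 mm⁴.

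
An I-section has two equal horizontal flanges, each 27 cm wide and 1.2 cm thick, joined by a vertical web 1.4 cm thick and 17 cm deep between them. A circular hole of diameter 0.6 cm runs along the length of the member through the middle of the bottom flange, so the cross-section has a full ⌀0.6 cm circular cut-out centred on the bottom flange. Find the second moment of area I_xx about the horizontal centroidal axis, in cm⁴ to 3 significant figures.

I_xx ≈ 5920 cm⁴

Decompose the section into non-overlapping parts with the origin at the bottom-left of its bounding rectangle.
Bottom flange: 27 × 1.2, A = 32.4 cm², y = 0.6 cm, Ī = 3.888 cm⁴.
Web: 1.4 × 17, A = 23.8 cm², y = 9.7 cm, Ī = 573.18 cm⁴.
Top flange: 27 × 1.2, A = 32.4 cm², y = 18.8 cm, Ī = 3.888 cm⁴.
Hole (subtracted): ⌀0.6, A = 0.28274 cm², y = 0.6 cm, Ī = 0.0063617 cm⁴.
Centroid: ȳ = ΣA·y / ΣA = 9.7291 cm.
Transfer each piece to the horizontal centroidal axis using Ī + A·d² with d = y − 9.7291:
  bottom flange: d = -9.1291 cm → contributes +2704.1 cm⁴
  web: d = -0.029133 cm → contributes +573.2 cm⁴
  top flange: d = 9.0709 cm → contributes +2669.8 cm⁴
  hole: d = -9.1291 cm → contributes −23.57 cm⁴
Total I = 5923.6 cm⁴.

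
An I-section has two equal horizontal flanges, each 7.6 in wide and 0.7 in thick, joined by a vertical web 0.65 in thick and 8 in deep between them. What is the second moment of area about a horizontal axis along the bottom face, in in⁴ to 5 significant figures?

I_base ≈ 579.41 in⁴

Split into non-overlapping primitives; take the origin at the lower-left of the bounding box.
Bottom flange: 7.6 × 0.7, A = 5.32 in², y = 0.35 in, Ī = 0.2172333 in⁴.
Web: 0.65 × 8, A = 5.2 in², y = 4.7 in, Ī = 27.73333 in⁴.
Top flange: 7.6 × 0.7, A = 5.32 in², y = 9.05 in, Ī = 0.2172333 in⁴.
Transfer each piece to a horizontal axis along the bottom face using Ī + A·d² with d = y − 0:
  bottom flange: d = 0.35 in → contributes +0.8689333 in⁴
  web: d = 4.7 in → contributes +142.6013 in⁴
  top flange: d = 9.05 in → contributes +435.9385 in⁴
Total I = 579.4088 in⁴.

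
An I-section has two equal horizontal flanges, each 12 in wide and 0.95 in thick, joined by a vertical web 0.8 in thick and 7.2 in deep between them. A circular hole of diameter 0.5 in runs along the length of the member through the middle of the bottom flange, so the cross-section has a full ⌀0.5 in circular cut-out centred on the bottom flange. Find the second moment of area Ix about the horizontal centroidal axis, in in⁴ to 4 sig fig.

Ix ≈ 401.9 in⁴

Split into non-overlapping primitives; take the origin at the lower-left of the bounding box.
Bottom flange: 12 × 0.95, A = 11.4 in², y = 0.475 in, Ī = 0.857375 in⁴.
Web: 0.8 × 7.2, A = 5.76 in², y = 4.55 in, Ī = 24.8832 in⁴.
Top flange: 12 × 0.95, A = 11.4 in², y = 8.625 in, Ī = 0.857375 in⁴.
Hole (subtracted): ⌀0.5, A = 0.19635 in², y = 0.475 in, Ī = 0.00306796 in⁴.
Centroid: ȳ = ΣA·y / ΣA = 4.57821 in.
Transfer each piece to the horizontal centroidal axis using Ī + A·d² with d = y − 4.57821:
  bottom flange: d = -4.10321 in → contributes +192.792 in⁴
  web: d = -0.0282095 in → contributes +24.8878 in⁴
  top flange: d = 4.04679 in → contributes +187.55 in⁴
  hole: d = -4.10321 in → contributes −3.30887 in⁴
Total I = 401.92 in⁴.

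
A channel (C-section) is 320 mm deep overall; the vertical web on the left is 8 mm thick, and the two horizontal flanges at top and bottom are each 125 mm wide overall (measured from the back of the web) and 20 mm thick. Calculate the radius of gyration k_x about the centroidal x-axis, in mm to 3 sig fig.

k_x ≈ 133 mm

Split into non-overlapping primitives; take the origin at the lower-left of the bounding box.
Web: 8 × 320, A = 2 560 mm², y = 160 mm, Ī = 21 845 333 mm⁴.
Top flange (beyond web): 117 × 20, A = 2 340 mm², y = 310 mm, Ī = 78 000 mm⁴.
Bottom flange (beyond web): 117 × 20, A = 2 340 mm², y = 10 mm, Ī = 78 000 mm⁴.
By symmetry the centroid is at mid-height, ȳ = 160 mm.
Transfer each piece to the centroidal x-axis using Ī + A·d² with d = y − 160:
  web: d = 0 mm → contributes +21 845 333 mm⁴
  top flange (beyond web): d = 150 mm → contributes +52 728 000 mm⁴
  bottom flange (beyond web): d = -150 mm → contributes +52 728 000 mm⁴
Total I = 127 301 333 mm⁴.
Radius of gyration: k = √(I/A) = √(127 301 333 / 7 240) = 132.6 mm.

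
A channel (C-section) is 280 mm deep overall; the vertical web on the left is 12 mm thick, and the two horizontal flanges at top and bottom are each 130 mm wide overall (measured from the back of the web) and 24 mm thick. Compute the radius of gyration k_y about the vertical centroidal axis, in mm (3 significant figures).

k_y ≈ 41.5 mm

Decompose the section into non-overlapping parts with the origin at the bottom-left of its bounding rectangle.
Web: 12 × 280, A = 3 360 mm², x = 6 mm, Ī = 40 320 mm⁴.
Top flange (beyond web): 118 × 24, A = 2 832 mm², x = 71 mm, Ī = 3 286 064 mm⁴.
Bottom flange (beyond web): 118 × 24, A = 2 832 mm², x = 71 mm, Ī = 3 286 064 mm⁴.
Centroid: x̄ = ΣA·x / ΣA = 46.798 mm.
Transfer each piece to the vertical centroidal axis using Ī + A·d² with d = x − 46.798:
  web: d = -40.798 mm → contributes +5 632 927 mm⁴
  top flange (beyond web): d = 24.202 mm → contributes +4 944 888 mm⁴
  bottom flange (beyond web): d = 24.202 mm → contributes +4 944 888 mm⁴
Total I = 15 522 703 mm⁴.
Radius of gyration: k = √(I/A) = √(15 522 703 / 9 024) = 41.475 mm.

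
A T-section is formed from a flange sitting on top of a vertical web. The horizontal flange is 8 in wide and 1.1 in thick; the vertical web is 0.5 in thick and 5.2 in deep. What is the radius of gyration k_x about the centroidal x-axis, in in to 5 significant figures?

Treat the section as a set of non-overlapping primitives; coordinates are from the bounding-box lower-left.
Flange: 8 × 1.1, A = 8.8 in², y = 5.75 in, Ī = 0.8873333 in⁴.
Web: 0.5 × 5.2, A = 2.6 in², y = 2.6 in, Ī = 5.858667 in⁴.
Centroid: ȳ = ΣA·y / ΣA = 5.031579 in.
Transfer each piece to the centroidal x-axis using Ī + A·d² with d = y − 5.031579:
  flange: d = 0.7184211 in → contributes +5.429267 in⁴
  web: d = -2.431579 in → contributes +21.23136 in⁴
Total I = 26.66063 in⁴.
Radius of gyration: k = √(I/A) = √(26.66063 / 11.4) = 1.529265 in.

k_x ≈ 1.5293 in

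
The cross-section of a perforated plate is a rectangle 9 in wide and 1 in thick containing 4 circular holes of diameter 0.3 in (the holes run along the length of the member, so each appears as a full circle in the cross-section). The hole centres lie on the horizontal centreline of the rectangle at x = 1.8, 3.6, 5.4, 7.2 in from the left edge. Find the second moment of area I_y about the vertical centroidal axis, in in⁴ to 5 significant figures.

I_y ≈ 59.603 in⁴

Decompose the section into non-overlapping parts with the origin at the bottom-left of its bounding rectangle.
Plate: 9 × 1, A = 9 in², x = 4.5 in, Ī = 60.75 in⁴.
Hole 1 (subtracted): ⌀0.3, A = 0.07068583 in², x = 1.8 in, Ī = 0.0003976078 in⁴.
Hole 2 (subtracted): ⌀0.3, A = 0.07068583 in², x = 3.6 in, Ī = 0.0003976078 in⁴.
Hole 3 (subtracted): ⌀0.3, A = 0.07068583 in², x = 5.4 in, Ī = 0.0003976078 in⁴.
Hole 4 (subtracted): ⌀0.3, A = 0.07068583 in², x = 7.2 in, Ī = 0.0003976078 in⁴.
By symmetry the centroid is at mid-width, x̄ = 4.5 in.
Transfer each piece to the vertical centroidal axis using Ī + A·d² with d = x − 4.5:
  plate: d = 0 in → contributes +60.75 in⁴
  hole 1: d = -2.7 in → contributes −0.5156973 in⁴
  hole 2: d = -0.9 in → contributes −0.05765313 in⁴
  hole 3: d = 0.9 in → contributes −0.05765313 in⁴
  hole 4: d = 2.7 in → contributes −0.5156973 in⁴
Total I = 59.6033 in⁴.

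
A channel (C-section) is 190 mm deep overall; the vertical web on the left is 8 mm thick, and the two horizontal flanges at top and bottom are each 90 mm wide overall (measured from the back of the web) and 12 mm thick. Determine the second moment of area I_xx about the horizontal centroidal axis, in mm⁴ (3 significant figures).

I_xx ≈ 2.02 × 10⁷ mm⁴

Break the section into simple shapes (no overlaps), measuring from the bottom-left corner of the bounding box.
Web: 8 × 190, A = 1 520 mm², y = 95 mm, Ī = 4 572 667 mm⁴.
Top flange (beyond web): 82 × 12, A = 984 mm², y = 184 mm, Ī = 11 808 mm⁴.
Bottom flange (beyond web): 82 × 12, A = 984 mm², y = 6 mm, Ī = 11 808 mm⁴.
By symmetry the centroid is at mid-height, ȳ = 95 mm.
Transfer each piece to the horizontal centroidal axis using Ī + A·d² with d = y − 95:
  web: d = 0 mm → contributes +4 572 667 mm⁴
  top flange (beyond web): d = 89 mm → contributes +7 806 072 mm⁴
  bottom flange (beyond web): d = -89 mm → contributes +7 806 072 mm⁴
Total I = 20 184 811 mm⁴.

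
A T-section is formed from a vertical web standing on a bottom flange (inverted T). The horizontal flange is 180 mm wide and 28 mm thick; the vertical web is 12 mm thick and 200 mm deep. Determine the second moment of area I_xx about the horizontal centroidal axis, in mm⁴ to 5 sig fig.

I_xx ≈ 2.9458 × 10⁷ mm⁴

Treat the section as a set of non-overlapping primitives; coordinates are from the bounding-box lower-left.
Flange: 180 × 28, A = 5 040 mm², y = 14 mm, Ī = 329 280 mm⁴.
Web: 12 × 200, A = 2 400 mm², y = 128 mm, Ī = 8 000 000 mm⁴.
Centroid: ȳ = ΣA·y / ΣA = 50.77419 mm.
Transfer each piece to the horizontal centroidal axis using Ī + A·d² with d = y − 50.77419:
  flange: d = -36.77419 mm → contributes +7 145 080 mm⁴
  web: d = 77.22581 mm → contributes +22 313 180 mm⁴
Total I = 29 458 261 mm⁴.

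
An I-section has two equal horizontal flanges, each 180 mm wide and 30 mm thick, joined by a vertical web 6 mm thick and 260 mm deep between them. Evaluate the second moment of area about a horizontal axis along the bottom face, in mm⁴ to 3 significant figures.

Treat the section as a set of non-overlapping primitives; coordinates are from the bounding-box lower-left.
Bottom flange: 180 × 30, A = 5 400 mm², y = 15 mm, Ī = 405 000 mm⁴.
Web: 6 × 260, A = 1 560 mm², y = 160 mm, Ī = 8 788 000 mm⁴.
Top flange: 180 × 30, A = 5 400 mm², y = 305 mm, Ī = 405 000 mm⁴.
Transfer each piece to the base of the section using Ī + A·d² with d = y − 0:
  bottom flange: d = 15 mm → contributes +1 620 000 mm⁴
  web: d = 160 mm → contributes +48 724 000 mm⁴
  top flange: d = 305 mm → contributes +502 740 000 mm⁴
Total I = 553 084 000 mm⁴.

I_base ≈ 5.53 × 10⁸ mm⁴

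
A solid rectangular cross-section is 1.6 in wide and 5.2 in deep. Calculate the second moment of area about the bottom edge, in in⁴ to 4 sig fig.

The section: 1.6 × 5.2, A = 8.32 in², y = 2.6 in, Ī = 18.7477 in⁴.
Transfer it to the bottom edge using Ī + A·d² with d = y − 0:
  the section: d = 2.6 in → contributes +74.9909 in⁴
Total I = 74.9909 in⁴.

I_base ≈ 74.99 in⁴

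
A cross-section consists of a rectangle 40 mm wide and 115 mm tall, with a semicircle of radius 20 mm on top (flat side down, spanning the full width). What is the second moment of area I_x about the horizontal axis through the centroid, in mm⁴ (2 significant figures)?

I_x ≈ 7.5 × 10⁶ mm⁴

Split into non-overlapping primitives; take the origin at the lower-left of the bounding box.
Rectangular body: 40 × 115, A = 4 600 mm², y = 57.5 mm, Ī = 5 069 583 mm⁴.
Semicircular cap: semicircle r = 20, A = 628.3 mm², y = 123.5 mm, Ī = 17 561 mm⁴.
Centroid: ȳ = ΣA·y / ΣA = 65.43 mm.
Transfer each piece to the horizontal axis through the centroid using Ī + A·d² with d = y − 65.43:
  rectangular body: d = -7.93 mm → contributes +5 358 869 mm⁴
  semicircular cap: d = 58.06 mm → contributes +2 135 458 mm⁴
Total I = 7 494 327 mm⁴.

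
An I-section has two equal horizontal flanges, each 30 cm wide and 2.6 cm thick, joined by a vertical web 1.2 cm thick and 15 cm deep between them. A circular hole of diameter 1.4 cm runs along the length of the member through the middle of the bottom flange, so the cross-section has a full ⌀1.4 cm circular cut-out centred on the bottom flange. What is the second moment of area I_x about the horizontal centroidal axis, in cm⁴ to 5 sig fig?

Decompose the section into non-overlapping parts with the origin at the bottom-left of its bounding rectangle.
Bottom flange: 30 × 2.6, A = 78 cm², y = 1.3 cm, Ī = 43.94 cm⁴.
Web: 1.2 × 15, A = 18 cm², y = 10.1 cm, Ī = 337.5 cm⁴.
Top flange: 30 × 2.6, A = 78 cm², y = 18.9 cm, Ī = 43.94 cm⁴.
Hole (subtracted): ⌀1.4, A = 1.53938 cm², y = 1.3 cm, Ī = 0.1885741 cm⁴.
Centroid: ȳ = ΣA·y / ΣA = 10.17855 cm.
Transfer each piece to the horizontal centroidal axis using Ī + A·d² with d = y − 10.17855:
  bottom flange: d = -8.878549 cm → contributes +6192.573 cm⁴
  web: d = -0.07854864 cm → contributes +337.6111 cm⁴
  top flange: d = 8.721451 cm → contributes +5976.91 cm⁴
  hole: d = -8.878549 cm → contributes −121.5358 cm⁴
Total I = 12385.56 cm⁴.

I_x ≈ 1.2386 × 10⁴ cm⁴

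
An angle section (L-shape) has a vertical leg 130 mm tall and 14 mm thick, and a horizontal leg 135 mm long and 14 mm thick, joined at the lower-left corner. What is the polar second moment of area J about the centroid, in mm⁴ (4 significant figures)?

J ≈ 1.164 × 10⁷ mm⁴

Decompose the section into non-overlapping parts with the origin at the bottom-left of its bounding rectangle.
Vertical leg: 14 × 130, A = 1 820 mm², y = 65 mm, Ī = 2 563 167 mm⁴.
Horizontal leg (remainder): 121 × 14, A = 1 694 mm², y = 7 mm, Ī = 27668.7 mm⁴.
Centroid: ȳ = ΣA·y / ΣA = 37.0398 mm.
Transfer each piece to the centroidal x-axis using Ī + A·d² with d = y − 37.0398:
  vertical leg: d = 27.9602 mm → contributes +3 985 989 mm⁴
  horizontal leg (remainder): d = -30.0398 mm → contributes +1 556 321 mm⁴
Total I = 5 542 310 mm⁴.
For the y-axis: x̄ = 39.5398 mm.
Repeating about the centroidal y-axis gives I_y = 6 094 067 mm⁴.
Polar second moment: J = I_x + I_y = 11 636 377 mm⁴.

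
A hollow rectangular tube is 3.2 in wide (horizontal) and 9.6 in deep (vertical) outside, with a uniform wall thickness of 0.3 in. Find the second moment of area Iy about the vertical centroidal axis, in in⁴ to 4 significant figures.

Iy ≈ 13.03 in⁴

Treat the section as a set of non-overlapping primitives; coordinates are from the bounding-box lower-left.
Outer rectangle: 3.2 × 9.6, A = 30.72 in², x = 1.6 in, Ī = 26.2144 in⁴.
Inner void (subtracted): 2.6 × 9, A = 23.4 in², x = 1.6 in, Ī = 13.182 in⁴.
By symmetry the centroid is at mid-width, x̄ = 1.6 in.
All pieces are centred on the vertical centroidal axis, so I = ΣĪ (holes subtracted) = 13.0324 in⁴.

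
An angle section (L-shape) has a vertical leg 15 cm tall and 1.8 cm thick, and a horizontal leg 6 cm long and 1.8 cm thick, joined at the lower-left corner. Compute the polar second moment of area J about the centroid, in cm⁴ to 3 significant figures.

J ≈ 837 cm⁴

Break the section into simple shapes (no overlaps), measuring from the bottom-left corner of the bounding box.
Vertical leg: 1.8 × 15, A = 27 cm², y = 7.5 cm, Ī = 506.25 cm⁴.
Horizontal leg (remainder): 4.2 × 1.8, A = 7.56 cm², y = 0.9 cm, Ī = 2.0412 cm⁴.
Centroid: ȳ = ΣA·y / ΣA = 6.0563 cm.
Transfer each piece to the centroidal x-axis using Ī + A·d² with d = y − 6.0563:
  vertical leg: d = 1.4438 cm → contributes +562.53 cm⁴
  horizontal leg (remainder): d = -5.1563 cm → contributes +203.04 cm⁴
Total I = 765.57 cm⁴.
For the y-axis: x̄ = 1.5563 cm.
Repeating about the centroidal y-axis gives I_y = 71.559 cm⁴.
Polar second moment: J = I_x + I_y = 837.13 cm⁴.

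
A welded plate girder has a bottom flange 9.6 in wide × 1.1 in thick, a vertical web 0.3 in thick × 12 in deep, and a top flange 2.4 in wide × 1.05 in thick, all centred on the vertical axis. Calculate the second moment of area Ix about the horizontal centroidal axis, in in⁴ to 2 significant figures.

Decompose the section into non-overlapping parts with the origin at the bottom-left of its bounding rectangle.
Bottom plate: 9.6 × 1.1, A = 10.56 in², y = 0.55 in, Ī = 1.065 in⁴.
Web plate: 0.3 × 12, A = 3.6 in², y = 7.1 in, Ī = 43.2 in⁴.
Top plate: 2.4 × 1.05, A = 2.52 in², y = 13.63 in, Ī = 0.2315 in⁴.
Centroid: ȳ = ΣA·y / ΣA = 3.939 in.
Transfer each piece to the horizontal centroidal axis using Ī + A·d² with d = y − 3.939:
  bottom plate: d = -3.389 in → contributes +122.4 in⁴
  web plate: d = 3.161 in → contributes +79.17 in⁴
  top plate: d = 9.686 in → contributes +236.7 in⁴
Total I = 438.2 in⁴.

Ix ≈ 440 in⁴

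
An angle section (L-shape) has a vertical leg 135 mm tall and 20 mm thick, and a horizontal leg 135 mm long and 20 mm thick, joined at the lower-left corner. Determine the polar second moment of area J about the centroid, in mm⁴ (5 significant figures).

J ≈ 1.6567 × 10⁷ mm⁴

Decompose the section into non-overlapping parts with the origin at the bottom-left of its bounding rectangle.
Vertical leg: 20 × 135, A = 2 700 mm², y = 67.5 mm, Ī = 4 100 625 mm⁴.
Horizontal leg (remainder): 115 × 20, A = 2 300 mm², y = 10 mm, Ī = 76666.67 mm⁴.
Centroid: ȳ = ΣA·y / ΣA = 41.05 mm.
Transfer each piece to the centroidal x-axis using Ī + A·d² with d = y − 41.05:
  vertical leg: d = 26.45 mm → contributes +5 989 552 mm⁴
  horizontal leg (remainder): d = -31.05 mm → contributes +2 294 102 mm⁴
Total I = 8 283 654 mm⁴.
For the y-axis: x̄ = 41.05 mm.
Repeating about the centroidal y-axis gives I_y = 8 283 654 mm⁴.
Polar second moment: J = I_x + I_y = 16 567 308 mm⁴.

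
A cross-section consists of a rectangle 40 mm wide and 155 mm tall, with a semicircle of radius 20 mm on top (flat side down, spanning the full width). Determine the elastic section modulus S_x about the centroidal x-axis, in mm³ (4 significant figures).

Split into non-overlapping primitives; take the origin at the lower-left of the bounding box.
Rectangular body: 40 × 155, A = 6 200 mm², y = 77.5 mm, Ī = 12 412 917 mm⁴.
Semicircular cap: semicircle r = 20, A = 628.319 mm², y = 163.488 mm, Ī = 17561.1 mm⁴.
Centroid: ȳ = ΣA·y / ΣA = 85.4123 mm.
Transfer each piece to the centroidal x-axis using Ī + A·d² with d = y − 85.4123:
  rectangular body: d = -7.91235 mm → contributes +12 801 069 mm⁴
  semicircular cap: d = 78.0759 mm → contributes +3 847 696 mm⁴
Total I = 16 648 765 mm⁴.
Extreme fibre distance c = 89.5877 mm; S = I/c = 185 838 mm³.

S_x ≈ 1.858 × 10⁵ mm³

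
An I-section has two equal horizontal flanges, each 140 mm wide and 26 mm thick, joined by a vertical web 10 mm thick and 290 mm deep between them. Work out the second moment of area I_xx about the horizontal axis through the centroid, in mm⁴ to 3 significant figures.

I_xx ≈ 2.02 × 10⁸ mm⁴

Decompose the section into non-overlapping parts with the origin at the bottom-left of its bounding rectangle.
Bottom flange: 140 × 26, A = 3 640 mm², y = 13 mm, Ī = 205 053 mm⁴.
Web: 10 × 290, A = 2 900 mm², y = 171 mm, Ī = 20 324 167 mm⁴.
Top flange: 140 × 26, A = 3 640 mm², y = 329 mm, Ī = 205 053 mm⁴.
By symmetry the centroid is at mid-height, ȳ = 171 mm.
Transfer each piece to the horizontal axis through the centroid using Ī + A·d² with d = y − 171:
  bottom flange: d = -158 mm → contributes +91 074 013 mm⁴
  web: d = 0 mm → contributes +20 324 167 mm⁴
  top flange: d = 158 mm → contributes +91 074 013 mm⁴
Total I = 202 472 193 mm⁴.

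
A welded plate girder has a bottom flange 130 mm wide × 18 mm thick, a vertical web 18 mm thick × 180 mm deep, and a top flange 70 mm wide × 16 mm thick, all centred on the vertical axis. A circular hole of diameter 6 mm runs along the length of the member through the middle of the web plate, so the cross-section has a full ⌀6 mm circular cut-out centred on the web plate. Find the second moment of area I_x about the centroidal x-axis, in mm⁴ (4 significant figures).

I_x ≈ 4.030 × 10⁷ mm⁴

Decompose the section into non-overlapping parts with the origin at the bottom-left of its bounding rectangle.
Bottom plate: 130 × 18, A = 2 340 mm², y = 9 mm, Ī = 63 180 mm⁴.
Web plate: 18 × 180, A = 3 240 mm², y = 108 mm, Ī = 8 748 000 mm⁴.
Top plate: 70 × 16, A = 1 120 mm², y = 206 mm, Ī = 23893.3 mm⁴.
Hole (subtracted): ⌀6, A = 28.2743 mm², y = 108 mm, Ī = 63.6173 mm⁴.
Centroid: ȳ = ΣA·y / ΣA = 89.7289 mm.
Transfer each piece to the centroidal x-axis using Ī + A·d² with d = y − 89.7289:
  bottom plate: d = -80.7289 mm → contributes +15 313 310 mm⁴
  web plate: d = 18.2711 mm → contributes +9 829 623 mm⁴
  top plate: d = 116.271 mm → contributes +15 165 147 mm⁴
  hole: d = 18.2711 mm → contributes −9502.56 mm⁴
Total I = 40 298 578 mm⁴.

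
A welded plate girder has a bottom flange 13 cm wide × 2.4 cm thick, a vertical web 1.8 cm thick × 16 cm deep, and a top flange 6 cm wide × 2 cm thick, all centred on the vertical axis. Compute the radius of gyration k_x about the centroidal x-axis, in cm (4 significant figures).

k_x ≈ 7.266 cm

Break the section into simple shapes (no overlaps), measuring from the bottom-left corner of the bounding box.
Bottom plate: 13 × 2.4, A = 31.2 cm², y = 1.2 cm, Ī = 14.976 cm⁴.
Web plate: 1.8 × 16, A = 28.8 cm², y = 10.4 cm, Ī = 614.4 cm⁴.
Top plate: 6 × 2, A = 12 cm², y = 19.4 cm, Ī = 4 cm⁴.
Centroid: ȳ = ΣA·y / ΣA = 7.91333 cm.
Transfer each piece to the centroidal x-axis using Ī + A·d² with d = y − 7.91333:
  bottom plate: d = -6.71333 cm → contributes +1421.12 cm⁴
  web plate: d = 2.48667 cm → contributes +792.485 cm⁴
  top plate: d = 11.4867 cm → contributes +1587.32 cm⁴
Total I = 3800.93 cm⁴.
Radius of gyration: k = √(I/A) = √(3800.93 / 72) = 7.26572 cm.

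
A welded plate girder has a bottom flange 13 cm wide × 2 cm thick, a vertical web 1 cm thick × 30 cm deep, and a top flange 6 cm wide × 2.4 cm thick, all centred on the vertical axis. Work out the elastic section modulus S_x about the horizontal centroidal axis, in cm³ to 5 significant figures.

S_x ≈ 611.46 cm³

Decompose the section into non-overlapping parts with the origin at the bottom-left of its bounding rectangle.
Bottom plate: 13 × 2, A = 26 cm², y = 1 cm, Ī = 8.666667 cm⁴.
Web plate: 1 × 30, A = 30 cm², y = 17 cm, Ī = 2 250 cm⁴.
Top plate: 6 × 2.4, A = 14.4 cm², y = 33.2 cm, Ī = 6.912 cm⁴.
Centroid: ȳ = ΣA·y / ΣA = 14.40455 cm.
Transfer each piece to the horizontal centroidal axis using Ī + A·d² with d = y − 14.40455:
  bottom plate: d = -13.40455 cm → contributes +4680.394 cm⁴
  web plate: d = 2.595455 cm → contributes +2452.092 cm⁴
  top plate: d = 18.79545 cm → contributes +5093.987 cm⁴
Total I = 12226.47 cm⁴.
Extreme fibre distance c = 19.99545 cm; S = I/c = 611.4626 cm³.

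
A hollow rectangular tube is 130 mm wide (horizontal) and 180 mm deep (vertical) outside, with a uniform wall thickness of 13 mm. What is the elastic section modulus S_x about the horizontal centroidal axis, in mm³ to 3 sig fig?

S_x ≈ 3.50 × 10⁵ mm³

Treat the section as a set of non-overlapping primitives; coordinates are from the bounding-box lower-left.
Outer rectangle: 130 × 180, A = 23 400 mm², y = 90 mm, Ī = 63 180 000 mm⁴.
Inner void (subtracted): 104 × 154, A = 16 016 mm², y = 90 mm, Ī = 31 652 955 mm⁴.
By symmetry the centroid is at mid-height, ȳ = 90 mm.
All pieces are centred on the horizontal centroidal axis, so I = ΣĪ (holes subtracted) = 31 527 045 mm⁴.
Extreme fibre distance c = 90 mm; S = I/c = 350 301 mm³.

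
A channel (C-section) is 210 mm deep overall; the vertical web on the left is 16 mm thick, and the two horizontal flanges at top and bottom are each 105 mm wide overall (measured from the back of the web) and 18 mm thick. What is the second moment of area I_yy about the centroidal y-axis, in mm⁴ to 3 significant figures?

Split into non-overlapping primitives; take the origin at the lower-left of the bounding box.
Web: 16 × 210, A = 3 360 mm², x = 8 mm, Ī = 71 680 mm⁴.
Top flange (beyond web): 89 × 18, A = 1 602 mm², x = 60.5 mm, Ī = 1 057 454 mm⁴.
Bottom flange (beyond web): 89 × 18, A = 1 602 mm², x = 60.5 mm, Ī = 1 057 454 mm⁴.
Centroid: x̄ = ΣA·x / ΣA = 33.626 mm.
Transfer each piece to the centroidal y-axis using Ī + A·d² with d = x − 33.626:
  web: d = -25.626 mm → contributes +2 278 189 mm⁴
  top flange (beyond web): d = 26.874 mm → contributes +2 214 425 mm⁴
  bottom flange (beyond web): d = 26.874 mm → contributes +2 214 425 mm⁴
Total I = 6 707 039 mm⁴.

I_yy ≈ 6.71 × 10⁶ mm⁴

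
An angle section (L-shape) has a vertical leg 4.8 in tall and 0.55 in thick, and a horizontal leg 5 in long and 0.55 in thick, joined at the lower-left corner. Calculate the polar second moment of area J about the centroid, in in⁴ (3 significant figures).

Break the section into simple shapes (no overlaps), measuring from the bottom-left corner of the bounding box.
Vertical leg: 0.55 × 4.8, A = 2.64 in², y = 2.4 in, Ī = 5.0688 in⁴.
Horizontal leg (remainder): 4.45 × 0.55, A = 2.4475 in², y = 0.275 in, Ī = 0.061697 in⁴.
Centroid: ȳ = ΣA·y / ΣA = 1.3777 in.
Transfer each piece to the centroidal x-axis using Ī + A·d² with d = y − 1.3777:
  vertical leg: d = 1.0223 in → contributes +7.8278 in⁴
  horizontal leg (remainder): d = -1.1027 in → contributes +3.0377 in⁴
Total I = 10.866 in⁴.
For the y-axis: x̄ = 1.4777 in.
Repeating about the centroidal y-axis gives I_y = 12.043 in⁴.
Polar second moment: J = I_x + I_y = 22.909 in⁴.

J ≈ 22.9 in⁴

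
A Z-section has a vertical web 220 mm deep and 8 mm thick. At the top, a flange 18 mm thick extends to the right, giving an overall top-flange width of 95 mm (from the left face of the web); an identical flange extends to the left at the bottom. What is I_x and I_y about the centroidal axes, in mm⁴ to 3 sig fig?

I_x ≈ 3.91 × 10⁷ mm⁴, I_y ≈ 9.05 × 10⁶ mm⁴

Break the section into simple shapes (no overlaps), measuring from the bottom-left corner of the bounding box.
Web: 8 × 220, A = 1 760 mm², y = 110 mm, Ī = 7 098 667 mm⁴.
Top flange (beyond web): 87 × 18, A = 1 566 mm², y = 211 mm, Ī = 42 282 mm⁴.
Bottom flange (beyond web): 87 × 18, A = 1 566 mm², y = 9 mm, Ī = 42 282 mm⁴.
Centroid: ȳ = ΣA·y / ΣA = 110 mm.
Transfer each piece to the centroidal x-axis using Ī + A·d² with d = y − 110:
  web: d = 0 mm → contributes +7 098 667 mm⁴
  top flange (beyond web): d = 101 mm → contributes +16 017 048 mm⁴
  bottom flange (beyond web): d = -101 mm → contributes +16 017 048 mm⁴
Total I = 39 132 763 mm⁴.
For the y-axis: x̄ = 91 mm.
Repeating about the centroidal y-axis gives I_y = 9 051 471 mm⁴.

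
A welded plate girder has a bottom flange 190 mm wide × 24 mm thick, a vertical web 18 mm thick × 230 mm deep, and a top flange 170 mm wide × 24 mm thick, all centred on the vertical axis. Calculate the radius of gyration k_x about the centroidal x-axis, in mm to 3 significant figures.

k_x ≈ 111 mm

Break the section into simple shapes (no overlaps), measuring from the bottom-left corner of the bounding box.
Bottom plate: 190 × 24, A = 4 560 mm², y = 12 mm, Ī = 218 880 mm⁴.
Web plate: 18 × 230, A = 4 140 mm², y = 139 mm, Ī = 18 250 500 mm⁴.
Top plate: 170 × 24, A = 4 080 mm², y = 266 mm, Ī = 195 840 mm⁴.
Centroid: ȳ = ΣA·y / ΣA = 134.23 mm.
Transfer each piece to the centroidal x-axis using Ī + A·d² with d = y − 134.23:
  bottom plate: d = -122.23 mm → contributes +68 346 121 mm⁴
  web plate: d = 4.77 mm → contributes +18 344 695 mm⁴
  top plate: d = 131.77 mm → contributes +71 038 188 mm⁴
Total I = 157 729 004 mm⁴.
Radius of gyration: k = √(I/A) = √(157 729 004 / 12 780) = 111.09 mm.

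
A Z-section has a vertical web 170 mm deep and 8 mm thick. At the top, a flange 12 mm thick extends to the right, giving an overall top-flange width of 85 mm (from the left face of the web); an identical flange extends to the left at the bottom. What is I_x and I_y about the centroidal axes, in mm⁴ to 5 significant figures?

Break the section into simple shapes (no overlaps), measuring from the bottom-left corner of the bounding box.
Web: 8 × 170, A = 1 360 mm², y = 85 mm, Ī = 3 275 333 mm⁴.
Top flange (beyond web): 77 × 12, A = 924 mm², y = 164 mm, Ī = 11 088 mm⁴.
Bottom flange (beyond web): 77 × 12, A = 924 mm², y = 6 mm, Ī = 11 088 mm⁴.
Centroid: ȳ = ΣA·y / ΣA = 85 mm.
Transfer each piece to the centroidal x-axis using Ī + A·d² with d = y − 85:
  web: d = 0 mm → contributes +3 275 333 mm⁴
  top flange (beyond web): d = 79 mm → contributes +5 777 772 mm⁴
  bottom flange (beyond web): d = -79 mm → contributes +5 777 772 mm⁴
Total I = 14 830 877 mm⁴.
For the y-axis: x̄ = 81 mm.
Repeating about the centroidal y-axis gives I_y = 4 258 269 mm⁴.

I_x ≈ 1.4831 × 10⁷ mm⁴, I_y ≈ 4.2583 × 10⁶ mm⁴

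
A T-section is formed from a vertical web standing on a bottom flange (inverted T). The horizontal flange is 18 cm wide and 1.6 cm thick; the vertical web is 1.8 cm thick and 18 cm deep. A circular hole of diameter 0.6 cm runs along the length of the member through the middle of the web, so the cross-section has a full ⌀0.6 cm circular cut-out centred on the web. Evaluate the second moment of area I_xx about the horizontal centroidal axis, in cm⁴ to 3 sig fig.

Break the section into simple shapes (no overlaps), measuring from the bottom-left corner of the bounding box.
Flange: 18 × 1.6, A = 28.8 cm², y = 0.8 cm, Ī = 6.144 cm⁴.
Web: 1.8 × 18, A = 32.4 cm², y = 10.6 cm, Ī = 874.8 cm⁴.
Hole (subtracted): ⌀0.6, A = 0.28274 cm², y = 10.6 cm, Ī = 0.0063617 cm⁴.
Centroid: ȳ = ΣA·y / ΣA = 5.9668 cm.
Transfer each piece to the horizontal centroidal axis using Ī + A·d² with d = y − 5.9668:
  flange: d = -5.1668 cm → contributes +774.99 cm⁴
  web: d = 4.6332 cm → contributes +1570.3 cm⁴
  hole: d = 4.6332 cm → contributes −6.0758 cm⁴
Total I = 2339.2 cm⁴.

I_xx ≈ 2340 cm⁴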